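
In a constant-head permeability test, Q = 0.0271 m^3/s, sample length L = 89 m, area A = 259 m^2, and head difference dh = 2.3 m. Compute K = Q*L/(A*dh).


From K = Q*L / (A*dh):
Numerator: Q*L = 0.0271 * 89 = 2.4119.
Denominator: A*dh = 259 * 2.3 = 595.7.
K = 2.4119 / 595.7 = 0.004049 m/s.

0.004049


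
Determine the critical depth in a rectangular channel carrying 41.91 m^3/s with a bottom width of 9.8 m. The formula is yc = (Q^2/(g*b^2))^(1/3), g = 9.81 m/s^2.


Using yc = (Q^2 / (g * b^2))^(1/3):
Q^2 = 41.91^2 = 1756.45.
g * b^2 = 9.81 * 9.8^2 = 9.81 * 96.04 = 942.15.
Q^2 / (g*b^2) = 1756.45 / 942.15 = 1.8643.
yc = 1.8643^(1/3) = 1.2308 m.

1.2308


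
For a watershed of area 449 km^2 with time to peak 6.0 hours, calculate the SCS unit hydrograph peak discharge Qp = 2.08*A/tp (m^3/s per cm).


SCS formula: Qp = 2.08 * A / tp.
Qp = 2.08 * 449 / 6.0
   = 933.92 / 6.0
   = 155.65 m^3/s per cm.

155.65


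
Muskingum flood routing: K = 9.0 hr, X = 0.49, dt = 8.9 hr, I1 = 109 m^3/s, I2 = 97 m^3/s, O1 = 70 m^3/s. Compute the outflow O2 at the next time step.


Muskingum coefficients:
denom = 2*K*(1-X) + dt = 2*9.0*(1-0.49) + 8.9 = 18.08.
C0 = (dt - 2*K*X)/denom = (8.9 - 2*9.0*0.49)/18.08 = 0.0044.
C1 = (dt + 2*K*X)/denom = (8.9 + 2*9.0*0.49)/18.08 = 0.9801.
C2 = (2*K*(1-X) - dt)/denom = 0.0155.
O2 = C0*I2 + C1*I1 + C2*O1
   = 0.0044*97 + 0.9801*109 + 0.0155*70
   = 108.34 m^3/s.

108.34


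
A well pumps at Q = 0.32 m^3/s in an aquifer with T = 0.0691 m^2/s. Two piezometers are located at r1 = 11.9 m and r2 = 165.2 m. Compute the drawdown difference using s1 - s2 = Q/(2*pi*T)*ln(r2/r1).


Thiem equation: s1 - s2 = Q/(2*pi*T) * ln(r2/r1).
ln(r2/r1) = ln(165.2/11.9) = 2.6306.
Q/(2*pi*T) = 0.32 / (2*pi*0.0691) = 0.32 / 0.4342 = 0.737.
s1 - s2 = 0.737 * 2.6306 = 1.9389 m.

1.9389


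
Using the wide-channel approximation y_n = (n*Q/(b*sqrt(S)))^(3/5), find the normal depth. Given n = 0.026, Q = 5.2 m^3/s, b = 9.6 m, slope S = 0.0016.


We use the wide-channel approximation y_n = (n*Q/(b*sqrt(S)))^(3/5).
sqrt(S) = sqrt(0.0016) = 0.04.
Numerator: n*Q = 0.026 * 5.2 = 0.1352.
Denominator: b*sqrt(S) = 9.6 * 0.04 = 0.384.
arg = 0.3521.
y_n = 0.3521^(3/5) = 0.5345 m.

0.5345


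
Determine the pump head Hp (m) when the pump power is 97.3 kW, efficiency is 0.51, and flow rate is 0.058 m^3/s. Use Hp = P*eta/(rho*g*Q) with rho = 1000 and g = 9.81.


Pump head formula: Hp = P * eta / (rho * g * Q).
Numerator: P * eta = 97.3 * 1000 * 0.51 = 49623.0 W.
Denominator: rho * g * Q = 1000 * 9.81 * 0.058 = 568.98.
Hp = 49623.0 / 568.98 = 87.21 m.

87.21


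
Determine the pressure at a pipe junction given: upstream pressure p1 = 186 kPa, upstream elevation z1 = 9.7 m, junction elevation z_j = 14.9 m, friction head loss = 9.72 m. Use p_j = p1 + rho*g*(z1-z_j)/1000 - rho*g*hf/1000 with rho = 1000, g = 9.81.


Junction pressure: p_j = p1 + rho*g*(z1 - z_j)/1000 - rho*g*hf/1000.
Elevation term = 1000*9.81*(9.7 - 14.9)/1000 = -51.012 kPa.
Friction term = 1000*9.81*9.72/1000 = 95.353 kPa.
p_j = 186 + -51.012 - 95.353 = 39.63 kPa.

39.63


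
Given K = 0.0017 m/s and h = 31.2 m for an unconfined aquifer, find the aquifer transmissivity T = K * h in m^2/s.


Transmissivity is defined as T = K * h.
T = 0.0017 * 31.2
  = 0.053 m^2/s.

0.053


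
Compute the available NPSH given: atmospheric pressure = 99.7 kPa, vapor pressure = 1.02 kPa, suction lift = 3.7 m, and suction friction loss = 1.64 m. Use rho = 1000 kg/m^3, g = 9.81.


NPSHa = p_atm/(rho*g) - z_s - hf_s - p_vap/(rho*g).
p_atm/(rho*g) = 99.7*1000 / (1000*9.81) = 10.163 m.
p_vap/(rho*g) = 1.02*1000 / (1000*9.81) = 0.104 m.
NPSHa = 10.163 - 3.7 - 1.64 - 0.104
      = 4.72 m.

4.72


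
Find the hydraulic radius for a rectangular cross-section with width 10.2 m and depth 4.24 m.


For a rectangular section:
Flow area A = b * y = 10.2 * 4.24 = 43.25 m^2.
Wetted perimeter P = b + 2y = 10.2 + 2*4.24 = 18.68 m.
Hydraulic radius R = A/P = 43.25 / 18.68 = 2.3152 m.

2.3152


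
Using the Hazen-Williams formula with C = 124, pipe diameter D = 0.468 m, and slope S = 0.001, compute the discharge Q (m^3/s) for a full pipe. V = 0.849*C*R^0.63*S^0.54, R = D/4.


For a full circular pipe, R = D/4 = 0.468/4 = 0.117 m.
V = 0.849 * 124 * 0.117^0.63 * 0.001^0.54
  = 0.849 * 124 * 0.258796 * 0.023988
  = 0.6536 m/s.
Pipe area A = pi*D^2/4 = pi*0.468^2/4 = 0.172 m^2.
Q = A * V = 0.172 * 0.6536 = 0.1124 m^3/s.

0.1124


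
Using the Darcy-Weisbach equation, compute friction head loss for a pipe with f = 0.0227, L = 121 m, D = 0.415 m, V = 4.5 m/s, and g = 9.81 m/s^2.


Darcy-Weisbach equation: h_f = f * (L/D) * V^2/(2g).
f * L/D = 0.0227 * 121/0.415 = 6.6186.
V^2/(2g) = 4.5^2 / (2*9.81) = 20.25 / 19.62 = 1.0321 m.
h_f = 6.6186 * 1.0321 = 6.831 m.

6.831


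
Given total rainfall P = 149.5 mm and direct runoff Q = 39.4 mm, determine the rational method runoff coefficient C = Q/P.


The runoff coefficient C = runoff depth / rainfall depth.
C = 39.4 / 149.5
  = 0.2635.

0.2635


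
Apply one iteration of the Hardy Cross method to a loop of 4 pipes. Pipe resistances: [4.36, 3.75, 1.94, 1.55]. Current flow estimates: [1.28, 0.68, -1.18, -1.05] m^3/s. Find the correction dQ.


Numerator terms (r*Q*|Q|): 4.36*1.28*|1.28| = 7.1434; 3.75*0.68*|0.68| = 1.734; 1.94*-1.18*|-1.18| = -2.7013; 1.55*-1.05*|-1.05| = -1.7089.
Sum of numerator = 4.4673.
Denominator terms (r*|Q|): 4.36*|1.28| = 5.5808; 3.75*|0.68| = 2.55; 1.94*|-1.18| = 2.2892; 1.55*|-1.05| = 1.6275.
2 * sum of denominator = 2 * 12.0475 = 24.095.
dQ = -4.4673 / 24.095 = -0.1854 m^3/s.

-0.1854


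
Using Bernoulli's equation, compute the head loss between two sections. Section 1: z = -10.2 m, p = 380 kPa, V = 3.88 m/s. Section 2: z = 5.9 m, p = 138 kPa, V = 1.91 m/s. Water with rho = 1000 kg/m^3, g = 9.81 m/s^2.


Total head at each section: H = z + p/(rho*g) + V^2/(2g).
H1 = -10.2 + 380*1000/(1000*9.81) + 3.88^2/(2*9.81)
   = -10.2 + 38.736 + 0.7673
   = 29.303 m.
H2 = 5.9 + 138*1000/(1000*9.81) + 1.91^2/(2*9.81)
   = 5.9 + 14.067 + 0.1859
   = 20.153 m.
h_L = H1 - H2 = 29.303 - 20.153 = 9.15 m.

9.15


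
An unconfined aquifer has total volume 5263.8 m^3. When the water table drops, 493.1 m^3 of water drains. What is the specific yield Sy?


Specific yield Sy = Volume drained / Total volume.
Sy = 493.1 / 5263.8
   = 0.0937.

0.0937


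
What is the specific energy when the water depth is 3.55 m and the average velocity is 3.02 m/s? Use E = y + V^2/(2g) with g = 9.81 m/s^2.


Specific energy E = y + V^2/(2g).
Velocity head = V^2/(2g) = 3.02^2 / (2*9.81) = 9.1204 / 19.62 = 0.4649 m.
E = 3.55 + 0.4649 = 4.0149 m.

4.0149


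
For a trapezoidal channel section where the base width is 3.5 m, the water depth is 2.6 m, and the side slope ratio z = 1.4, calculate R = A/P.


For a trapezoidal section with side slope z:
A = (b + z*y)*y = (3.5 + 1.4*2.6)*2.6 = 18.564 m^2.
P = b + 2*y*sqrt(1 + z^2) = 3.5 + 2*2.6*sqrt(1 + 1.4^2) = 12.446 m.
R = A/P = 18.564 / 12.446 = 1.4915 m.

1.4915


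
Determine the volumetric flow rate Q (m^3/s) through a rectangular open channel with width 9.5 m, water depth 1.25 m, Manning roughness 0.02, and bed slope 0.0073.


For a rectangular channel, the cross-sectional area A = b * y = 9.5 * 1.25 = 11.88 m^2.
The wetted perimeter P = b + 2y = 9.5 + 2*1.25 = 12.0 m.
Hydraulic radius R = A/P = 11.88/12.0 = 0.9896 m.
Velocity V = (1/n)*R^(2/3)*S^(1/2) = (1/0.02)*0.9896^(2/3)*0.0073^(1/2) = 4.2423 m/s.
Discharge Q = A * V = 11.88 * 4.2423 = 50.377 m^3/s.

50.377


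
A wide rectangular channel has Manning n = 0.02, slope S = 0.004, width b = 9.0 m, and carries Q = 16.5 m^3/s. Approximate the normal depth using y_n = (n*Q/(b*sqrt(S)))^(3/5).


We use the wide-channel approximation y_n = (n*Q/(b*sqrt(S)))^(3/5).
sqrt(S) = sqrt(0.004) = 0.063246.
Numerator: n*Q = 0.02 * 16.5 = 0.33.
Denominator: b*sqrt(S) = 9.0 * 0.063246 = 0.569214.
arg = 0.5798.
y_n = 0.5798^(3/5) = 0.721 m.

0.721


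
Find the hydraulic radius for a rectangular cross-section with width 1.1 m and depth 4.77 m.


For a rectangular section:
Flow area A = b * y = 1.1 * 4.77 = 5.25 m^2.
Wetted perimeter P = b + 2y = 1.1 + 2*4.77 = 10.64 m.
Hydraulic radius R = A/P = 5.25 / 10.64 = 0.4931 m.

0.4931


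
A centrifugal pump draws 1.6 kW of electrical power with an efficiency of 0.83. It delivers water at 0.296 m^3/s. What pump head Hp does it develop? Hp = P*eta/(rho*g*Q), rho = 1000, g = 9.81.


Pump head formula: Hp = P * eta / (rho * g * Q).
Numerator: P * eta = 1.6 * 1000 * 0.83 = 1328.0 W.
Denominator: rho * g * Q = 1000 * 9.81 * 0.296 = 2903.76.
Hp = 1328.0 / 2903.76 = 0.46 m.

0.46


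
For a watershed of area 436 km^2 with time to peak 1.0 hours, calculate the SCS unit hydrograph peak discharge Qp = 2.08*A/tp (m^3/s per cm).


SCS formula: Qp = 2.08 * A / tp.
Qp = 2.08 * 436 / 1.0
   = 906.88 / 1.0
   = 906.88 m^3/s per cm.

906.88


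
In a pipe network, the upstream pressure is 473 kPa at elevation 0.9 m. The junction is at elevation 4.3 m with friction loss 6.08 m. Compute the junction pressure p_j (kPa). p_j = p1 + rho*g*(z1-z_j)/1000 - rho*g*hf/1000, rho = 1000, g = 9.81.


Junction pressure: p_j = p1 + rho*g*(z1 - z_j)/1000 - rho*g*hf/1000.
Elevation term = 1000*9.81*(0.9 - 4.3)/1000 = -33.354 kPa.
Friction term = 1000*9.81*6.08/1000 = 59.645 kPa.
p_j = 473 + -33.354 - 59.645 = 380.0 kPa.

380.0


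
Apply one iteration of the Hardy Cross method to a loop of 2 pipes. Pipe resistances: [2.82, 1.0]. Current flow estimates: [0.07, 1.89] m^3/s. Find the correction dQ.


Numerator terms (r*Q*|Q|): 2.82*0.07*|0.07| = 0.0138; 1.0*1.89*|1.89| = 3.5721.
Sum of numerator = 3.5859.
Denominator terms (r*|Q|): 2.82*|0.07| = 0.1974; 1.0*|1.89| = 1.89.
2 * sum of denominator = 2 * 2.0874 = 4.1748.
dQ = -3.5859 / 4.1748 = -0.8589 m^3/s.

-0.8589


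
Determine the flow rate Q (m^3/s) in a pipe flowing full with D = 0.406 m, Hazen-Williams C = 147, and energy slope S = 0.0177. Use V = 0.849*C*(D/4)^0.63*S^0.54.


For a full circular pipe, R = D/4 = 0.406/4 = 0.1015 m.
V = 0.849 * 147 * 0.1015^0.63 * 0.0177^0.54
  = 0.849 * 147 * 0.236632 * 0.113215
  = 3.3435 m/s.
Pipe area A = pi*D^2/4 = pi*0.406^2/4 = 0.1295 m^2.
Q = A * V = 0.1295 * 3.3435 = 0.4329 m^3/s.

0.4329


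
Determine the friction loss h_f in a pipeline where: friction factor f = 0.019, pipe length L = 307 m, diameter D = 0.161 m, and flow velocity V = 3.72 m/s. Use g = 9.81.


Darcy-Weisbach equation: h_f = f * (L/D) * V^2/(2g).
f * L/D = 0.019 * 307/0.161 = 36.2298.
V^2/(2g) = 3.72^2 / (2*9.81) = 13.8384 / 19.62 = 0.7053 m.
h_f = 36.2298 * 0.7053 = 25.554 m.

25.554


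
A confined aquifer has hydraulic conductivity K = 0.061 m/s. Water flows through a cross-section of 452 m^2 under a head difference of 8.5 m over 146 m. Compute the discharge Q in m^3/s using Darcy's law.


Darcy's law: Q = K * A * i, where i = dh/L.
Hydraulic gradient i = 8.5 / 146 = 0.058219.
Q = 0.061 * 452 * 0.058219
  = 1.6052 m^3/s.

1.6052


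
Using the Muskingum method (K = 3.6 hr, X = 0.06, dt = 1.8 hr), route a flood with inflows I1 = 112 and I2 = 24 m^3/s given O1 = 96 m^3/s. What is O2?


Muskingum coefficients:
denom = 2*K*(1-X) + dt = 2*3.6*(1-0.06) + 1.8 = 8.568.
C0 = (dt - 2*K*X)/denom = (1.8 - 2*3.6*0.06)/8.568 = 0.1597.
C1 = (dt + 2*K*X)/denom = (1.8 + 2*3.6*0.06)/8.568 = 0.2605.
C2 = (2*K*(1-X) - dt)/denom = 0.5798.
O2 = C0*I2 + C1*I1 + C2*O1
   = 0.1597*24 + 0.2605*112 + 0.5798*96
   = 88.67 m^3/s.

88.67


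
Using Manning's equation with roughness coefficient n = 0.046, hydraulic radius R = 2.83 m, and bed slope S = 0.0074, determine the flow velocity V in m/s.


Manning's equation gives V = (1/n) * R^(2/3) * S^(1/2).
First, compute R^(2/3) = 2.83^(2/3) = 2.0007.
Next, S^(1/2) = 0.0074^(1/2) = 0.086023.
Then 1/n = 1/0.046 = 21.74.
V = 21.74 * 2.0007 * 0.086023 = 3.7415 m/s.

3.7415


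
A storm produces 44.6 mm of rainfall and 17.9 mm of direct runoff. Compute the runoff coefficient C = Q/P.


The runoff coefficient C = runoff depth / rainfall depth.
C = 17.9 / 44.6
  = 0.4013.

0.4013


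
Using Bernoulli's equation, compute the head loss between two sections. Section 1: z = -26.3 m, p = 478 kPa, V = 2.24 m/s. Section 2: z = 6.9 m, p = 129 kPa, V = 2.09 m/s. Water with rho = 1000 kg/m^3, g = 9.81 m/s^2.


Total head at each section: H = z + p/(rho*g) + V^2/(2g).
H1 = -26.3 + 478*1000/(1000*9.81) + 2.24^2/(2*9.81)
   = -26.3 + 48.726 + 0.2557
   = 22.682 m.
H2 = 6.9 + 129*1000/(1000*9.81) + 2.09^2/(2*9.81)
   = 6.9 + 13.15 + 0.2226
   = 20.272 m.
h_L = H1 - H2 = 22.682 - 20.272 = 2.409 m.

2.409


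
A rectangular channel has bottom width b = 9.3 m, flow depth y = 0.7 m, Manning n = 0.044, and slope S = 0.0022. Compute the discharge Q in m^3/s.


For a rectangular channel, the cross-sectional area A = b * y = 9.3 * 0.7 = 6.51 m^2.
The wetted perimeter P = b + 2y = 9.3 + 2*0.7 = 10.7 m.
Hydraulic radius R = A/P = 6.51/10.7 = 0.6084 m.
Velocity V = (1/n)*R^(2/3)*S^(1/2) = (1/0.044)*0.6084^(2/3)*0.0022^(1/2) = 0.7654 m/s.
Discharge Q = A * V = 6.51 * 0.7654 = 4.983 m^3/s.

4.983


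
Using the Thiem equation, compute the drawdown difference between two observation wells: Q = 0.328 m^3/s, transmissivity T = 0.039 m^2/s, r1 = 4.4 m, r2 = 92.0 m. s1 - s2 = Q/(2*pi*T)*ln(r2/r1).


Thiem equation: s1 - s2 = Q/(2*pi*T) * ln(r2/r1).
ln(r2/r1) = ln(92.0/4.4) = 3.0402.
Q/(2*pi*T) = 0.328 / (2*pi*0.039) = 0.328 / 0.245 = 1.3385.
s1 - s2 = 1.3385 * 3.0402 = 4.0694 m.

4.0694


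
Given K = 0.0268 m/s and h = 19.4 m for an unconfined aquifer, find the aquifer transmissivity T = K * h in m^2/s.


Transmissivity is defined as T = K * h.
T = 0.0268 * 19.4
  = 0.5199 m^2/s.

0.5199


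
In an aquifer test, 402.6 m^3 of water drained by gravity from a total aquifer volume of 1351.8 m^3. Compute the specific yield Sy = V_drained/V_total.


Specific yield Sy = Volume drained / Total volume.
Sy = 402.6 / 1351.8
   = 0.2978.

0.2978


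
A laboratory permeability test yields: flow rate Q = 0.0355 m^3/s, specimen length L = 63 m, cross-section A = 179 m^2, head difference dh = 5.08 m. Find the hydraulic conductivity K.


From K = Q*L / (A*dh):
Numerator: Q*L = 0.0355 * 63 = 2.2365.
Denominator: A*dh = 179 * 5.08 = 909.32.
K = 2.2365 / 909.32 = 0.00246 m/s.

0.00246


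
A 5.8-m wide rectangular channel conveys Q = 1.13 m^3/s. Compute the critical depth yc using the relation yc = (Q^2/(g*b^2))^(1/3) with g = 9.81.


Using yc = (Q^2 / (g * b^2))^(1/3):
Q^2 = 1.13^2 = 1.28.
g * b^2 = 9.81 * 5.8^2 = 9.81 * 33.64 = 330.01.
Q^2 / (g*b^2) = 1.28 / 330.01 = 0.0039.
yc = 0.0039^(1/3) = 0.157 m.

0.157


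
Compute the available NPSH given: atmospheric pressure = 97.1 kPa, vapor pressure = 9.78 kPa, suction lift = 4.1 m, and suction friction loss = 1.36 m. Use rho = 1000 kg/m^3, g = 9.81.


NPSHa = p_atm/(rho*g) - z_s - hf_s - p_vap/(rho*g).
p_atm/(rho*g) = 97.1*1000 / (1000*9.81) = 9.898 m.
p_vap/(rho*g) = 9.78*1000 / (1000*9.81) = 0.997 m.
NPSHa = 9.898 - 4.1 - 1.36 - 0.997
      = 3.44 m.

3.44


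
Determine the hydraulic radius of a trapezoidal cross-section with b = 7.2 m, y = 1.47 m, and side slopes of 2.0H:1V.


For a trapezoidal section with side slope z:
A = (b + z*y)*y = (7.2 + 2.0*1.47)*1.47 = 14.906 m^2.
P = b + 2*y*sqrt(1 + z^2) = 7.2 + 2*1.47*sqrt(1 + 2.0^2) = 13.774 m.
R = A/P = 14.906 / 13.774 = 1.0822 m.

1.0822


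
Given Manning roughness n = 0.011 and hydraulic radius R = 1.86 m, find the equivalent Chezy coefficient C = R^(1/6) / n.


The Chezy coefficient relates to Manning's n through C = R^(1/6) / n.
R^(1/6) = 1.86^(1/6) = 1.108968.
C = 1.108968 / 0.011 = 100.82 m^(1/2)/s.

100.82


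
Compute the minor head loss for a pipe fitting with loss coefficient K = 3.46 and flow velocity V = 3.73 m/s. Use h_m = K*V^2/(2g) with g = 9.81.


Minor loss formula: h_m = K * V^2/(2g).
V^2 = 3.73^2 = 13.9129.
V^2/(2g) = 13.9129 / 19.62 = 0.7091 m.
h_m = 3.46 * 0.7091 = 2.4535 m.

2.4535


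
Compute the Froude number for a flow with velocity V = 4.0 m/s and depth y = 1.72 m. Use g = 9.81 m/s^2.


The Froude number is defined as Fr = V / sqrt(g*y).
g*y = 9.81 * 1.72 = 16.8732.
sqrt(g*y) = sqrt(16.8732) = 4.1077.
Fr = 4.0 / 4.1077 = 0.9738.

0.9738


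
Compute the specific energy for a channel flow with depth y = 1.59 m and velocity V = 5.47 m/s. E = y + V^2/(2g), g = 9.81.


Specific energy E = y + V^2/(2g).
Velocity head = V^2/(2g) = 5.47^2 / (2*9.81) = 29.9209 / 19.62 = 1.525 m.
E = 1.59 + 1.525 = 3.115 m.

3.115


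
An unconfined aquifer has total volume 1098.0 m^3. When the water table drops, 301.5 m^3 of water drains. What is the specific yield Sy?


Specific yield Sy = Volume drained / Total volume.
Sy = 301.5 / 1098.0
   = 0.2746.

0.2746


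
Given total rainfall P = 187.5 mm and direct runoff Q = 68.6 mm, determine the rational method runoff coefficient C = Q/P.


The runoff coefficient C = runoff depth / rainfall depth.
C = 68.6 / 187.5
  = 0.3659.

0.3659


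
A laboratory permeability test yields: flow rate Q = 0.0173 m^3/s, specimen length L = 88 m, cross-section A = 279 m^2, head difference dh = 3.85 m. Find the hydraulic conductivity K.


From K = Q*L / (A*dh):
Numerator: Q*L = 0.0173 * 88 = 1.5224.
Denominator: A*dh = 279 * 3.85 = 1074.15.
K = 1.5224 / 1074.15 = 0.001417 m/s.

0.001417


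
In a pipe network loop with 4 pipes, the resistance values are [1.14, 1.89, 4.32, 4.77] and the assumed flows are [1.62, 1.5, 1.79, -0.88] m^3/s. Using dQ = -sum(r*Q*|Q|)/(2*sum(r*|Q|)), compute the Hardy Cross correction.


Numerator terms (r*Q*|Q|): 1.14*1.62*|1.62| = 2.9918; 1.89*1.5*|1.5| = 4.2525; 4.32*1.79*|1.79| = 13.8417; 4.77*-0.88*|-0.88| = -3.6939.
Sum of numerator = 17.3921.
Denominator terms (r*|Q|): 1.14*|1.62| = 1.8468; 1.89*|1.5| = 2.835; 4.32*|1.79| = 7.7328; 4.77*|-0.88| = 4.1976.
2 * sum of denominator = 2 * 16.6122 = 33.2244.
dQ = -17.3921 / 33.2244 = -0.5235 m^3/s.

-0.5235


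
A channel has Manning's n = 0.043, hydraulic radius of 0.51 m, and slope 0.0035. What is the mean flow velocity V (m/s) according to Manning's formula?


Manning's equation gives V = (1/n) * R^(2/3) * S^(1/2).
First, compute R^(2/3) = 0.51^(2/3) = 0.6383.
Next, S^(1/2) = 0.0035^(1/2) = 0.059161.
Then 1/n = 1/0.043 = 23.26.
V = 23.26 * 0.6383 * 0.059161 = 0.8782 m/s.

0.8782


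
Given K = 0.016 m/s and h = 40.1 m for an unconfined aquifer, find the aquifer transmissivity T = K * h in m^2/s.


Transmissivity is defined as T = K * h.
T = 0.016 * 40.1
  = 0.6416 m^2/s.

0.6416


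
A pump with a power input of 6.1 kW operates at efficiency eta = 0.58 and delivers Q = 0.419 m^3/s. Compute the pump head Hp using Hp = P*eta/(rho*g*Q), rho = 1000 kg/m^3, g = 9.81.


Pump head formula: Hp = P * eta / (rho * g * Q).
Numerator: P * eta = 6.1 * 1000 * 0.58 = 3538.0 W.
Denominator: rho * g * Q = 1000 * 9.81 * 0.419 = 4110.39.
Hp = 3538.0 / 4110.39 = 0.86 m.

0.86


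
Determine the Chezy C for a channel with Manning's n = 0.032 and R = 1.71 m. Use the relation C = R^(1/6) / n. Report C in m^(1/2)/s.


The Chezy coefficient relates to Manning's n through C = R^(1/6) / n.
R^(1/6) = 1.71^(1/6) = 1.093535.
C = 1.093535 / 0.032 = 34.17 m^(1/2)/s.

34.17


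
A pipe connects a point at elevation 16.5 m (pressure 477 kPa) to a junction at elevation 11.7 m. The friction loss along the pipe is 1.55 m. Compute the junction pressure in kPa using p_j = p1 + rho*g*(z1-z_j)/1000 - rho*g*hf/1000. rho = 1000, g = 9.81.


Junction pressure: p_j = p1 + rho*g*(z1 - z_j)/1000 - rho*g*hf/1000.
Elevation term = 1000*9.81*(16.5 - 11.7)/1000 = 47.088 kPa.
Friction term = 1000*9.81*1.55/1000 = 15.206 kPa.
p_j = 477 + 47.088 - 15.206 = 508.88 kPa.

508.88


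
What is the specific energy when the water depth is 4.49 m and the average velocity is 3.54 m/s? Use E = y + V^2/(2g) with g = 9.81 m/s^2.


Specific energy E = y + V^2/(2g).
Velocity head = V^2/(2g) = 3.54^2 / (2*9.81) = 12.5316 / 19.62 = 0.6387 m.
E = 4.49 + 0.6387 = 5.1287 m.

5.1287


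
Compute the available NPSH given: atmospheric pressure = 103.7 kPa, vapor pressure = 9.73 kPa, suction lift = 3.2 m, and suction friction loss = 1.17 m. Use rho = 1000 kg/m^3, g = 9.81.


NPSHa = p_atm/(rho*g) - z_s - hf_s - p_vap/(rho*g).
p_atm/(rho*g) = 103.7*1000 / (1000*9.81) = 10.571 m.
p_vap/(rho*g) = 9.73*1000 / (1000*9.81) = 0.992 m.
NPSHa = 10.571 - 3.2 - 1.17 - 0.992
      = 5.21 m.

5.21


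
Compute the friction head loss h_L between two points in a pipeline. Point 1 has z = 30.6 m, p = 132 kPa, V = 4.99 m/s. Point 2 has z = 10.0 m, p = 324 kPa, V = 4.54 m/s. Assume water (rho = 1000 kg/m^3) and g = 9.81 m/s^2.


Total head at each section: H = z + p/(rho*g) + V^2/(2g).
H1 = 30.6 + 132*1000/(1000*9.81) + 4.99^2/(2*9.81)
   = 30.6 + 13.456 + 1.2691
   = 45.325 m.
H2 = 10.0 + 324*1000/(1000*9.81) + 4.54^2/(2*9.81)
   = 10.0 + 33.028 + 1.0505
   = 44.078 m.
h_L = H1 - H2 = 45.325 - 44.078 = 1.247 m.

1.247


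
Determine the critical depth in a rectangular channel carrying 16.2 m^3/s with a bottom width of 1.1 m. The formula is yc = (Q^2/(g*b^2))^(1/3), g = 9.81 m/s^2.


Using yc = (Q^2 / (g * b^2))^(1/3):
Q^2 = 16.2^2 = 262.44.
g * b^2 = 9.81 * 1.1^2 = 9.81 * 1.21 = 11.87.
Q^2 / (g*b^2) = 262.44 / 11.87 = 22.1095.
yc = 22.1095^(1/3) = 2.8067 m.

2.8067


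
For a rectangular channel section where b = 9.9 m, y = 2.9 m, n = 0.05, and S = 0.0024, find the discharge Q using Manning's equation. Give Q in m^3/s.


For a rectangular channel, the cross-sectional area A = b * y = 9.9 * 2.9 = 28.71 m^2.
The wetted perimeter P = b + 2y = 9.9 + 2*2.9 = 15.7 m.
Hydraulic radius R = A/P = 28.71/15.7 = 1.8287 m.
Velocity V = (1/n)*R^(2/3)*S^(1/2) = (1/0.05)*1.8287^(2/3)*0.0024^(1/2) = 1.4652 m/s.
Discharge Q = A * V = 28.71 * 1.4652 = 42.065 m^3/s.

42.065


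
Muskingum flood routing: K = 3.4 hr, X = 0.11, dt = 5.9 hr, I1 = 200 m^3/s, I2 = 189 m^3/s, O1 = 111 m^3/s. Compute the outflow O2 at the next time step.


Muskingum coefficients:
denom = 2*K*(1-X) + dt = 2*3.4*(1-0.11) + 5.9 = 11.952.
C0 = (dt - 2*K*X)/denom = (5.9 - 2*3.4*0.11)/11.952 = 0.4311.
C1 = (dt + 2*K*X)/denom = (5.9 + 2*3.4*0.11)/11.952 = 0.5562.
C2 = (2*K*(1-X) - dt)/denom = 0.0127.
O2 = C0*I2 + C1*I1 + C2*O1
   = 0.4311*189 + 0.5562*200 + 0.0127*111
   = 194.13 m^3/s.

194.13


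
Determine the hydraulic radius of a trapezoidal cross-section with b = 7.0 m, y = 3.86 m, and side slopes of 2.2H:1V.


For a trapezoidal section with side slope z:
A = (b + z*y)*y = (7.0 + 2.2*3.86)*3.86 = 59.799 m^2.
P = b + 2*y*sqrt(1 + z^2) = 7.0 + 2*3.86*sqrt(1 + 2.2^2) = 25.656 m.
R = A/P = 59.799 / 25.656 = 2.3308 m.

2.3308


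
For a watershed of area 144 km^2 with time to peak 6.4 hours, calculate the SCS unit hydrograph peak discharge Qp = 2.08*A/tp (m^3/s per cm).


SCS formula: Qp = 2.08 * A / tp.
Qp = 2.08 * 144 / 6.4
   = 299.52 / 6.4
   = 46.8 m^3/s per cm.

46.8


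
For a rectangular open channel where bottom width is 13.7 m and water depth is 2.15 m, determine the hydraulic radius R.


For a rectangular section:
Flow area A = b * y = 13.7 * 2.15 = 29.45 m^2.
Wetted perimeter P = b + 2y = 13.7 + 2*2.15 = 18.0 m.
Hydraulic radius R = A/P = 29.45 / 18.0 = 1.6364 m.

1.6364


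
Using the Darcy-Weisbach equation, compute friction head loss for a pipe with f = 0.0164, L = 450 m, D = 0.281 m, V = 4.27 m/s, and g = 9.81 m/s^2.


Darcy-Weisbach equation: h_f = f * (L/D) * V^2/(2g).
f * L/D = 0.0164 * 450/0.281 = 26.2633.
V^2/(2g) = 4.27^2 / (2*9.81) = 18.2329 / 19.62 = 0.9293 m.
h_f = 26.2633 * 0.9293 = 24.407 m.

24.407


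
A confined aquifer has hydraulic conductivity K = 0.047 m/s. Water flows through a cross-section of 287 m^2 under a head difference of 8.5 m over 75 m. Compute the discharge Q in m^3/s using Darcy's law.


Darcy's law: Q = K * A * i, where i = dh/L.
Hydraulic gradient i = 8.5 / 75 = 0.113333.
Q = 0.047 * 287 * 0.113333
  = 1.5288 m^3/s.

1.5288


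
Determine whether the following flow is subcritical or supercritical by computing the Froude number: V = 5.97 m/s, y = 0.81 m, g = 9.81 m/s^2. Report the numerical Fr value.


The Froude number is defined as Fr = V / sqrt(g*y).
g*y = 9.81 * 0.81 = 7.9461.
sqrt(g*y) = sqrt(7.9461) = 2.8189.
Fr = 5.97 / 2.8189 = 2.1179.
Since Fr > 1, the flow is supercritical.

2.1179


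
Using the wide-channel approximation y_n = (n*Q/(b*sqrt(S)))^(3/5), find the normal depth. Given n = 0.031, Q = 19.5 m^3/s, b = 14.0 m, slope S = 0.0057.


We use the wide-channel approximation y_n = (n*Q/(b*sqrt(S)))^(3/5).
sqrt(S) = sqrt(0.0057) = 0.075498.
Numerator: n*Q = 0.031 * 19.5 = 0.6045.
Denominator: b*sqrt(S) = 14.0 * 0.075498 = 1.056972.
arg = 0.5719.
y_n = 0.5719^(3/5) = 0.7152 m.

0.7152


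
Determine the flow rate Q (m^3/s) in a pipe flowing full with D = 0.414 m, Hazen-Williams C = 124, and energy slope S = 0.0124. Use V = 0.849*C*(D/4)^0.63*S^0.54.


For a full circular pipe, R = D/4 = 0.414/4 = 0.1035 m.
V = 0.849 * 124 * 0.1035^0.63 * 0.0124^0.54
  = 0.849 * 124 * 0.239559 * 0.093422
  = 2.3561 m/s.
Pipe area A = pi*D^2/4 = pi*0.414^2/4 = 0.1346 m^2.
Q = A * V = 0.1346 * 2.3561 = 0.3172 m^3/s.

0.3172


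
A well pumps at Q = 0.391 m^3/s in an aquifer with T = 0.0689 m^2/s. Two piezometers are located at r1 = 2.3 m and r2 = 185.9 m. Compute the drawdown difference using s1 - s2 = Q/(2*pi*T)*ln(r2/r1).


Thiem equation: s1 - s2 = Q/(2*pi*T) * ln(r2/r1).
ln(r2/r1) = ln(185.9/2.3) = 4.3923.
Q/(2*pi*T) = 0.391 / (2*pi*0.0689) = 0.391 / 0.4329 = 0.9032.
s1 - s2 = 0.9032 * 4.3923 = 3.9671 m.

3.9671


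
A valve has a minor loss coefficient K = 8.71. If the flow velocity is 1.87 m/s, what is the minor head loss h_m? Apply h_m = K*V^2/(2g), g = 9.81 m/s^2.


Minor loss formula: h_m = K * V^2/(2g).
V^2 = 1.87^2 = 3.4969.
V^2/(2g) = 3.4969 / 19.62 = 0.1782 m.
h_m = 8.71 * 0.1782 = 1.5524 m.

1.5524


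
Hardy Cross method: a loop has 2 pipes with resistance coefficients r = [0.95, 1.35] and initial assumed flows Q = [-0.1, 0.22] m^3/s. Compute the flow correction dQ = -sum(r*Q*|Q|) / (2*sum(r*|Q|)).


Numerator terms (r*Q*|Q|): 0.95*-0.1*|-0.1| = -0.0095; 1.35*0.22*|0.22| = 0.0653.
Sum of numerator = 0.0558.
Denominator terms (r*|Q|): 0.95*|-0.1| = 0.095; 1.35*|0.22| = 0.297.
2 * sum of denominator = 2 * 0.392 = 0.784.
dQ = -0.0558 / 0.784 = -0.0712 m^3/s.

-0.0712


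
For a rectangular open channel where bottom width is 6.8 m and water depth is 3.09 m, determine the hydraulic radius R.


For a rectangular section:
Flow area A = b * y = 6.8 * 3.09 = 21.01 m^2.
Wetted perimeter P = b + 2y = 6.8 + 2*3.09 = 12.98 m.
Hydraulic radius R = A/P = 21.01 / 12.98 = 1.6188 m.

1.6188


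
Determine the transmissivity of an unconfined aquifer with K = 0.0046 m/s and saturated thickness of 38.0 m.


Transmissivity is defined as T = K * h.
T = 0.0046 * 38.0
  = 0.1748 m^2/s.

0.1748


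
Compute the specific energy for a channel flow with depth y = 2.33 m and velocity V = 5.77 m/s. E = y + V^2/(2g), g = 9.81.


Specific energy E = y + V^2/(2g).
Velocity head = V^2/(2g) = 5.77^2 / (2*9.81) = 33.2929 / 19.62 = 1.6969 m.
E = 2.33 + 1.6969 = 4.0269 m.

4.0269


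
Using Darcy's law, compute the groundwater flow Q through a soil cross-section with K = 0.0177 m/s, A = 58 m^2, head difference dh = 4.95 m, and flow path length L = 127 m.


Darcy's law: Q = K * A * i, where i = dh/L.
Hydraulic gradient i = 4.95 / 127 = 0.038976.
Q = 0.0177 * 58 * 0.038976
  = 0.04 m^3/s.

0.04


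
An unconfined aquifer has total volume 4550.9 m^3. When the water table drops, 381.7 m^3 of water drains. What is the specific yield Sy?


Specific yield Sy = Volume drained / Total volume.
Sy = 381.7 / 4550.9
   = 0.0839.

0.0839


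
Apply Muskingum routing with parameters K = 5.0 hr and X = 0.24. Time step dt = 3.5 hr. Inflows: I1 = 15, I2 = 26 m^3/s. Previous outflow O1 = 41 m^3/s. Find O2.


Muskingum coefficients:
denom = 2*K*(1-X) + dt = 2*5.0*(1-0.24) + 3.5 = 11.1.
C0 = (dt - 2*K*X)/denom = (3.5 - 2*5.0*0.24)/11.1 = 0.0991.
C1 = (dt + 2*K*X)/denom = (3.5 + 2*5.0*0.24)/11.1 = 0.5315.
C2 = (2*K*(1-X) - dt)/denom = 0.3694.
O2 = C0*I2 + C1*I1 + C2*O1
   = 0.0991*26 + 0.5315*15 + 0.3694*41
   = 25.69 m^3/s.

25.69


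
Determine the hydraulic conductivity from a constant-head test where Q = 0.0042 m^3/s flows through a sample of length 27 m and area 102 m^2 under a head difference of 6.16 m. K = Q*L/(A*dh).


From K = Q*L / (A*dh):
Numerator: Q*L = 0.0042 * 27 = 0.1134.
Denominator: A*dh = 102 * 6.16 = 628.32.
K = 0.1134 / 628.32 = 0.00018 m/s.

0.00018


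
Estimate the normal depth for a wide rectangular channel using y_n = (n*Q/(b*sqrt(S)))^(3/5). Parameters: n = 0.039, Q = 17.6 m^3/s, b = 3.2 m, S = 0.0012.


We use the wide-channel approximation y_n = (n*Q/(b*sqrt(S)))^(3/5).
sqrt(S) = sqrt(0.0012) = 0.034641.
Numerator: n*Q = 0.039 * 17.6 = 0.6864.
Denominator: b*sqrt(S) = 3.2 * 0.034641 = 0.110851.
arg = 6.1921.
y_n = 6.1921^(3/5) = 2.9861 m.

2.9861


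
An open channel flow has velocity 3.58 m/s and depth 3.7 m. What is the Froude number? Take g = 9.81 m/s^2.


The Froude number is defined as Fr = V / sqrt(g*y).
g*y = 9.81 * 3.7 = 36.297.
sqrt(g*y) = sqrt(36.297) = 6.0247.
Fr = 3.58 / 6.0247 = 0.5942.

0.5942


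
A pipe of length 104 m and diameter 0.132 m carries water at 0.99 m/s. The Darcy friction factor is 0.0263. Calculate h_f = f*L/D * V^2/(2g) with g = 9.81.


Darcy-Weisbach equation: h_f = f * (L/D) * V^2/(2g).
f * L/D = 0.0263 * 104/0.132 = 20.7212.
V^2/(2g) = 0.99^2 / (2*9.81) = 0.9801 / 19.62 = 0.05 m.
h_f = 20.7212 * 0.05 = 1.035 m.

1.035


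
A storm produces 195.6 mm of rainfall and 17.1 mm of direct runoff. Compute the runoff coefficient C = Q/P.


The runoff coefficient C = runoff depth / rainfall depth.
C = 17.1 / 195.6
  = 0.0874.

0.0874


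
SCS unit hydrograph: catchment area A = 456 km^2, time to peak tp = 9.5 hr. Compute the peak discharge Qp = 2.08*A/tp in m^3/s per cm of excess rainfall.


SCS formula: Qp = 2.08 * A / tp.
Qp = 2.08 * 456 / 9.5
   = 948.48 / 9.5
   = 99.84 m^3/s per cm.

99.84


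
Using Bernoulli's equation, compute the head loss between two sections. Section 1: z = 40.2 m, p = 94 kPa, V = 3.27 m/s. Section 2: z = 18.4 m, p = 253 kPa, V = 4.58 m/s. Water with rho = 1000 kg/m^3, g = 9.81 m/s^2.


Total head at each section: H = z + p/(rho*g) + V^2/(2g).
H1 = 40.2 + 94*1000/(1000*9.81) + 3.27^2/(2*9.81)
   = 40.2 + 9.582 + 0.545
   = 50.327 m.
H2 = 18.4 + 253*1000/(1000*9.81) + 4.58^2/(2*9.81)
   = 18.4 + 25.79 + 1.0691
   = 45.259 m.
h_L = H1 - H2 = 50.327 - 45.259 = 5.068 m.

5.068


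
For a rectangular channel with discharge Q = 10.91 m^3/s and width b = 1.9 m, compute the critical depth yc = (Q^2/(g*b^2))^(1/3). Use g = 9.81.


Using yc = (Q^2 / (g * b^2))^(1/3):
Q^2 = 10.91^2 = 119.03.
g * b^2 = 9.81 * 1.9^2 = 9.81 * 3.61 = 35.41.
Q^2 / (g*b^2) = 119.03 / 35.41 = 3.3615.
yc = 3.3615^(1/3) = 1.4979 m.

1.4979


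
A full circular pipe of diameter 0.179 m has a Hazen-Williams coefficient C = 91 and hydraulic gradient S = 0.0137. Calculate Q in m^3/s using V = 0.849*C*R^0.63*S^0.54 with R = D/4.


For a full circular pipe, R = D/4 = 0.179/4 = 0.0447 m.
V = 0.849 * 91 * 0.0447^0.63 * 0.0137^0.54
  = 0.849 * 91 * 0.141254 * 0.098589
  = 1.0759 m/s.
Pipe area A = pi*D^2/4 = pi*0.179^2/4 = 0.0252 m^2.
Q = A * V = 0.0252 * 1.0759 = 0.0271 m^3/s.

0.0271


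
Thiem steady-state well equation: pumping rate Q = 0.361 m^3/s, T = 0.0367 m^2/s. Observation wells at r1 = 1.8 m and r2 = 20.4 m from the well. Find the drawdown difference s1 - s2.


Thiem equation: s1 - s2 = Q/(2*pi*T) * ln(r2/r1).
ln(r2/r1) = ln(20.4/1.8) = 2.4277.
Q/(2*pi*T) = 0.361 / (2*pi*0.0367) = 0.361 / 0.2306 = 1.5655.
s1 - s2 = 1.5655 * 2.4277 = 3.8007 m.

3.8007


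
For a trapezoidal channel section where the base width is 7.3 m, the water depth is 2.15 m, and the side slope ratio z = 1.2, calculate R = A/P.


For a trapezoidal section with side slope z:
A = (b + z*y)*y = (7.3 + 1.2*2.15)*2.15 = 21.242 m^2.
P = b + 2*y*sqrt(1 + z^2) = 7.3 + 2*2.15*sqrt(1 + 1.2^2) = 14.017 m.
R = A/P = 21.242 / 14.017 = 1.5155 m.

1.5155


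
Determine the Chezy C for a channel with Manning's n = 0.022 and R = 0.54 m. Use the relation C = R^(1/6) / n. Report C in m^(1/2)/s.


The Chezy coefficient relates to Manning's n through C = R^(1/6) / n.
R^(1/6) = 0.54^(1/6) = 0.9024.
C = 0.9024 / 0.022 = 41.02 m^(1/2)/s.

41.02


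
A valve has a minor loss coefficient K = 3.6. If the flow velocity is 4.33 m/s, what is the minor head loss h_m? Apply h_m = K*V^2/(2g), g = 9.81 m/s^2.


Minor loss formula: h_m = K * V^2/(2g).
V^2 = 4.33^2 = 18.7489.
V^2/(2g) = 18.7489 / 19.62 = 0.9556 m.
h_m = 3.6 * 0.9556 = 3.4402 m.

3.4402


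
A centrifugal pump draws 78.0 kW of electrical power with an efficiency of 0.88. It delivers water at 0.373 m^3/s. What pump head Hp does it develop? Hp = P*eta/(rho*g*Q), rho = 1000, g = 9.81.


Pump head formula: Hp = P * eta / (rho * g * Q).
Numerator: P * eta = 78.0 * 1000 * 0.88 = 68640.0 W.
Denominator: rho * g * Q = 1000 * 9.81 * 0.373 = 3659.13.
Hp = 68640.0 / 3659.13 = 18.76 m.

18.76


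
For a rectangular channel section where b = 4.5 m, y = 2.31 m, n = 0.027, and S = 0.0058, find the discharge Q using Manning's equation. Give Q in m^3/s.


For a rectangular channel, the cross-sectional area A = b * y = 4.5 * 2.31 = 10.39 m^2.
The wetted perimeter P = b + 2y = 4.5 + 2*2.31 = 9.12 m.
Hydraulic radius R = A/P = 10.39/9.12 = 1.1398 m.
Velocity V = (1/n)*R^(2/3)*S^(1/2) = (1/0.027)*1.1398^(2/3)*0.0058^(1/2) = 3.0778 m/s.
Discharge Q = A * V = 10.39 * 3.0778 = 31.993 m^3/s.

31.993


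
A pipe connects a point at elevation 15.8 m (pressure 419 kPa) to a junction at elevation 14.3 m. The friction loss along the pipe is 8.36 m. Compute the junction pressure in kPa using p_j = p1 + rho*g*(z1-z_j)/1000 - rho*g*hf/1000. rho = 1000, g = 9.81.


Junction pressure: p_j = p1 + rho*g*(z1 - z_j)/1000 - rho*g*hf/1000.
Elevation term = 1000*9.81*(15.8 - 14.3)/1000 = 14.715 kPa.
Friction term = 1000*9.81*8.36/1000 = 82.012 kPa.
p_j = 419 + 14.715 - 82.012 = 351.7 kPa.

351.7


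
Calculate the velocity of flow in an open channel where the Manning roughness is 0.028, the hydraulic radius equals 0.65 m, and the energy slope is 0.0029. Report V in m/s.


Manning's equation gives V = (1/n) * R^(2/3) * S^(1/2).
First, compute R^(2/3) = 0.65^(2/3) = 0.7504.
Next, S^(1/2) = 0.0029^(1/2) = 0.053852.
Then 1/n = 1/0.028 = 35.71.
V = 35.71 * 0.7504 * 0.053852 = 1.4432 m/s.

1.4432


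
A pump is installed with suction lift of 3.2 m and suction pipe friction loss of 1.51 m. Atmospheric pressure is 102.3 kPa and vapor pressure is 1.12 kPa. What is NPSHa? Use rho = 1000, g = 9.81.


NPSHa = p_atm/(rho*g) - z_s - hf_s - p_vap/(rho*g).
p_atm/(rho*g) = 102.3*1000 / (1000*9.81) = 10.428 m.
p_vap/(rho*g) = 1.12*1000 / (1000*9.81) = 0.114 m.
NPSHa = 10.428 - 3.2 - 1.51 - 0.114
      = 5.6 m.

5.6


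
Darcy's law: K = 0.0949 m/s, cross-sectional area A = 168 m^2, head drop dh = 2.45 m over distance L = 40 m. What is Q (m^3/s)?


Darcy's law: Q = K * A * i, where i = dh/L.
Hydraulic gradient i = 2.45 / 40 = 0.06125.
Q = 0.0949 * 168 * 0.06125
  = 0.9765 m^3/s.

0.9765


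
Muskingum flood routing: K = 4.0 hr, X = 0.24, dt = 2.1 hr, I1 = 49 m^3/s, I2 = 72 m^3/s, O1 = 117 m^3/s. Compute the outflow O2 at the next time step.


Muskingum coefficients:
denom = 2*K*(1-X) + dt = 2*4.0*(1-0.24) + 2.1 = 8.18.
C0 = (dt - 2*K*X)/denom = (2.1 - 2*4.0*0.24)/8.18 = 0.022.
C1 = (dt + 2*K*X)/denom = (2.1 + 2*4.0*0.24)/8.18 = 0.4914.
C2 = (2*K*(1-X) - dt)/denom = 0.4866.
O2 = C0*I2 + C1*I1 + C2*O1
   = 0.022*72 + 0.4914*49 + 0.4866*117
   = 82.59 m^3/s.

82.59


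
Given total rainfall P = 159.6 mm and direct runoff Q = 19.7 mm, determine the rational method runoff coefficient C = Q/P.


The runoff coefficient C = runoff depth / rainfall depth.
C = 19.7 / 159.6
  = 0.1234.

0.1234


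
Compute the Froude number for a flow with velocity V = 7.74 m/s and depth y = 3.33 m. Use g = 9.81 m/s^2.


The Froude number is defined as Fr = V / sqrt(g*y).
g*y = 9.81 * 3.33 = 32.6673.
sqrt(g*y) = sqrt(32.6673) = 5.7155.
Fr = 7.74 / 5.7155 = 1.3542.

1.3542


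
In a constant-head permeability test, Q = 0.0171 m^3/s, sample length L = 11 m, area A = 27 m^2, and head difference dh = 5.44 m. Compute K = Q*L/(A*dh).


From K = Q*L / (A*dh):
Numerator: Q*L = 0.0171 * 11 = 0.1881.
Denominator: A*dh = 27 * 5.44 = 146.88.
K = 0.1881 / 146.88 = 0.001281 m/s.

0.001281


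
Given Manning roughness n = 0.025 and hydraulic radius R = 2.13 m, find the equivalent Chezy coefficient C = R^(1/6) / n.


The Chezy coefficient relates to Manning's n through C = R^(1/6) / n.
R^(1/6) = 2.13^(1/6) = 1.134305.
C = 1.134305 / 0.025 = 45.37 m^(1/2)/s.

45.37


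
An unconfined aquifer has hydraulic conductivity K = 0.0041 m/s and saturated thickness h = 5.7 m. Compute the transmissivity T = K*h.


Transmissivity is defined as T = K * h.
T = 0.0041 * 5.7
  = 0.0234 m^2/s.

0.0234


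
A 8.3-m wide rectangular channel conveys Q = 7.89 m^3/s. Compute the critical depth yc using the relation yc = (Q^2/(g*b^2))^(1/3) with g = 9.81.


Using yc = (Q^2 / (g * b^2))^(1/3):
Q^2 = 7.89^2 = 62.25.
g * b^2 = 9.81 * 8.3^2 = 9.81 * 68.89 = 675.81.
Q^2 / (g*b^2) = 62.25 / 675.81 = 0.0921.
yc = 0.0921^(1/3) = 0.4516 m.

0.4516


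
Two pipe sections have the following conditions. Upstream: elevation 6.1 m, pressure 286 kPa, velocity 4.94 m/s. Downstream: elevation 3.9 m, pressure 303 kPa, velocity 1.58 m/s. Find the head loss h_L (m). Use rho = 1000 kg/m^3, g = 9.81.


Total head at each section: H = z + p/(rho*g) + V^2/(2g).
H1 = 6.1 + 286*1000/(1000*9.81) + 4.94^2/(2*9.81)
   = 6.1 + 29.154 + 1.2438
   = 36.498 m.
H2 = 3.9 + 303*1000/(1000*9.81) + 1.58^2/(2*9.81)
   = 3.9 + 30.887 + 0.1272
   = 34.914 m.
h_L = H1 - H2 = 36.498 - 34.914 = 1.584 m.

1.584


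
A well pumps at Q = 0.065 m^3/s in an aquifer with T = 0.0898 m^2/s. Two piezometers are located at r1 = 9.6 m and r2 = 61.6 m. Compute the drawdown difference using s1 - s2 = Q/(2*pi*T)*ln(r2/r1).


Thiem equation: s1 - s2 = Q/(2*pi*T) * ln(r2/r1).
ln(r2/r1) = ln(61.6/9.6) = 1.8589.
Q/(2*pi*T) = 0.065 / (2*pi*0.0898) = 0.065 / 0.5642 = 0.1152.
s1 - s2 = 0.1152 * 1.8589 = 0.2141 m.

0.2141


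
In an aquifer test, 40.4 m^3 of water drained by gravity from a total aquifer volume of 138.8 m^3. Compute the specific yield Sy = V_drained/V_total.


Specific yield Sy = Volume drained / Total volume.
Sy = 40.4 / 138.8
   = 0.2911.

0.2911


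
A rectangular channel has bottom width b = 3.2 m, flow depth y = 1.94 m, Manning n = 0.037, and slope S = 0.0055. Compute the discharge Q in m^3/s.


For a rectangular channel, the cross-sectional area A = b * y = 3.2 * 1.94 = 6.21 m^2.
The wetted perimeter P = b + 2y = 3.2 + 2*1.94 = 7.08 m.
Hydraulic radius R = A/P = 6.21/7.08 = 0.8768 m.
Velocity V = (1/n)*R^(2/3)*S^(1/2) = (1/0.037)*0.8768^(2/3)*0.0055^(1/2) = 1.8362 m/s.
Discharge Q = A * V = 6.21 * 1.8362 = 11.399 m^3/s.

11.399


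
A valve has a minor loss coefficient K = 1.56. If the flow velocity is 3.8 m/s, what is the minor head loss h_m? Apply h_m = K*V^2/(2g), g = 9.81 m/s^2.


Minor loss formula: h_m = K * V^2/(2g).
V^2 = 3.8^2 = 14.44.
V^2/(2g) = 14.44 / 19.62 = 0.736 m.
h_m = 1.56 * 0.736 = 1.1481 m.

1.1481


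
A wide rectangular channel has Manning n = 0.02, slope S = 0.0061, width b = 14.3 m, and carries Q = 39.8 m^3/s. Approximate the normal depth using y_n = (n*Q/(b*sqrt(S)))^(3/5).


We use the wide-channel approximation y_n = (n*Q/(b*sqrt(S)))^(3/5).
sqrt(S) = sqrt(0.0061) = 0.078102.
Numerator: n*Q = 0.02 * 39.8 = 0.796.
Denominator: b*sqrt(S) = 14.3 * 0.078102 = 1.116859.
arg = 0.7127.
y_n = 0.7127^(3/5) = 0.8161 m.

0.8161


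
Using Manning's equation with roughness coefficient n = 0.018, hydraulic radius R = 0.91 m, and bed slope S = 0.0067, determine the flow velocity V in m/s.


Manning's equation gives V = (1/n) * R^(2/3) * S^(1/2).
First, compute R^(2/3) = 0.91^(2/3) = 0.9391.
Next, S^(1/2) = 0.0067^(1/2) = 0.081854.
Then 1/n = 1/0.018 = 55.56.
V = 55.56 * 0.9391 * 0.081854 = 4.2703 m/s.

4.2703
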